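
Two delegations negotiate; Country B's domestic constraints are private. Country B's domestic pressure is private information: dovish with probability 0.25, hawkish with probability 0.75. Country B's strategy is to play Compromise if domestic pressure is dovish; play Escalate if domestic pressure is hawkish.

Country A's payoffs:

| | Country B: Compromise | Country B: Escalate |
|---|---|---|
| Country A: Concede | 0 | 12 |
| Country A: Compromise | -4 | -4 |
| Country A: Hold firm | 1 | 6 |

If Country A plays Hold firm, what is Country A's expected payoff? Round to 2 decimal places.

4.75

Take the expectation over Country B's domestic pressure, weighting each type's action by its prior probability.
E[Hold firm] = 0.25·1 + 0.75·6 = 0.25 + 4.5 = 4.75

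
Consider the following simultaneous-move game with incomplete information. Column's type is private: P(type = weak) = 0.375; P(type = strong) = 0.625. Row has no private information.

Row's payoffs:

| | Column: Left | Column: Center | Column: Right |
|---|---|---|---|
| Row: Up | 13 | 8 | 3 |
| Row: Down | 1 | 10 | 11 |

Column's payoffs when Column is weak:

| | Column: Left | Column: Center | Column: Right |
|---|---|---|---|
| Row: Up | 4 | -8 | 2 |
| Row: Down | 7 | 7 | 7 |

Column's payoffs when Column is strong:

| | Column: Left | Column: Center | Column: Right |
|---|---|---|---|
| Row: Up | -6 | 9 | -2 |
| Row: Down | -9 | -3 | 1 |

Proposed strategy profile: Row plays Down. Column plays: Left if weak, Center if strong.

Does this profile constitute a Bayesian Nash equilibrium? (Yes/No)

No

Row plays Down: E[Down] = 0.375·(1) + 0.625·(10) = 6.625; E[Up] = 9.875. Not best-responding. ✗
Column (type weak), facing Down: Left gives 7, Center gives 7, Right gives 7. Proposed Left is best. ✓
Column (type strong), facing Down: Left gives -9, Center gives -3, Right gives 1. Proposed Center is not best — profitable deviation exists. ✗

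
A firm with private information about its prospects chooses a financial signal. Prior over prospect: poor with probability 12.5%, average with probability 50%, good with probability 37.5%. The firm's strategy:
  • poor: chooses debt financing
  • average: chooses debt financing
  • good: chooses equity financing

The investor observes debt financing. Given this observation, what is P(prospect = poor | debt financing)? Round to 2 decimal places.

Apply Bayes' rule using the sender's strategy as the likelihood.
P(debt financing) = 0.125·1 + 0.5·1 + 0.375·0 = 0.625
P(poor | debt financing) = (0.125·1) / 0.625 = 0.125 / 0.625 = 0.2

0.20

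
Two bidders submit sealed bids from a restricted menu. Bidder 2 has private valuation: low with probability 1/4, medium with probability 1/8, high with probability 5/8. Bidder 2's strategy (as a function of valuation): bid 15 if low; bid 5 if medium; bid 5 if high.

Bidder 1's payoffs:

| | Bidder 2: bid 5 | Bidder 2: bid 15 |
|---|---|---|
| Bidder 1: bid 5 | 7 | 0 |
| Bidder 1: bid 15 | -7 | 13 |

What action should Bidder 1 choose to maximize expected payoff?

bid 5

Compute Bidder 1's expected payoff for each action, taking the expectation over Bidder 2's type.
E[bid 5] = 1/4·(0) + 1/8·(7) + 5/8·(7) = 21/4
E[bid 15] = 1/4·(13) + 1/8·(-7) + 5/8·(-7) = -2
Best response: bid 5 (21/4 is the largest).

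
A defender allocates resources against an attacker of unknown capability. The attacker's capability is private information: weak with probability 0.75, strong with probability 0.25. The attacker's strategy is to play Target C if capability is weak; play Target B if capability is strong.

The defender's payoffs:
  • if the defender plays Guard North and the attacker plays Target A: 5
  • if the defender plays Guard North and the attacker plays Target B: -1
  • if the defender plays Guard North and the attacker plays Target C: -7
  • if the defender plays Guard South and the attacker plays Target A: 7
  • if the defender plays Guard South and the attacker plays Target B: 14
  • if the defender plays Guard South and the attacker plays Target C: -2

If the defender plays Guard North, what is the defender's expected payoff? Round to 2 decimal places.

E[Guard North] = 0.75·(-7) + 0.25·(-1) = (-5.25) + (-0.25) = -5.5

-5.50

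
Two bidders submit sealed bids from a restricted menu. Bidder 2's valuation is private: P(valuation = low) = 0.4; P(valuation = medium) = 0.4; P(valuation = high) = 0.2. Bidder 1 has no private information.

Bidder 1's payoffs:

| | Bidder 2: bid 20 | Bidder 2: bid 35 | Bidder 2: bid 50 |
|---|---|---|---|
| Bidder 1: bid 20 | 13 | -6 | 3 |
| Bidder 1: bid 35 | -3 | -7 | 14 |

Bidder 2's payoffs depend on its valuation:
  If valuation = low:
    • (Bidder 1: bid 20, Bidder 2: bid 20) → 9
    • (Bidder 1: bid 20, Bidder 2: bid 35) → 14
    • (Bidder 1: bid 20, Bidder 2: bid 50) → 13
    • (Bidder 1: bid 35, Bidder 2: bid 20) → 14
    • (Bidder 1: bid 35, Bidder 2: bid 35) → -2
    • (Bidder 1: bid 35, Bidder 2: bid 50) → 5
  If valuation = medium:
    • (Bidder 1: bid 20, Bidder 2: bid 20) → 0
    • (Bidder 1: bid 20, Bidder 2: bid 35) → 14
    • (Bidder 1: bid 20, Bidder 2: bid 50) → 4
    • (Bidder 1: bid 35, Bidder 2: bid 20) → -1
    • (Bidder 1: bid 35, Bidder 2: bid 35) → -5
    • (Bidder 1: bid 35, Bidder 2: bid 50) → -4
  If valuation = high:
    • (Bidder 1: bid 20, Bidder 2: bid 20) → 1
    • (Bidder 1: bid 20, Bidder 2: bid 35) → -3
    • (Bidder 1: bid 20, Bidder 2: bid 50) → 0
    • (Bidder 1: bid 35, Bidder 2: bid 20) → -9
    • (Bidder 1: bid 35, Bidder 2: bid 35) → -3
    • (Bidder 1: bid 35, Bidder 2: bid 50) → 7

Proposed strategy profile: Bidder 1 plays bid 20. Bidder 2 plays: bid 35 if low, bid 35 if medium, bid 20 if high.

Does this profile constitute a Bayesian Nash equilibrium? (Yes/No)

A profile is a BNE iff every type of every player is best-responding given beliefs about the other side.
Bidder 1 plays bid 20: E[bid 20] = 0.4·(-6) + 0.4·(-6) + 0.2·(13) = -2.2; E[bid 35] = -6.2. Best-responding. ✓
Bidder 2 (valuation low), facing bid 20: bid 20 gives 9, bid 35 gives 14, bid 50 gives 13. Proposed bid 35 is best. ✓
Bidder 2 (valuation medium), facing bid 20: bid 20 gives 0, bid 35 gives 14, bid 50 gives 4. Proposed bid 35 is best. ✓
Bidder 2 (valuation high), facing bid 20: bid 20 gives 1, bid 35 gives -3, bid 50 gives 0. Proposed bid 20 is best. ✓

Yes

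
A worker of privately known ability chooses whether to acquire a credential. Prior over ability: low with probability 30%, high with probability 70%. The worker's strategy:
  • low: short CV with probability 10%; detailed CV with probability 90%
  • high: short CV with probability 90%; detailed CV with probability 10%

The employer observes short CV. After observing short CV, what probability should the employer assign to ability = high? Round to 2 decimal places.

0.95

P(short CV) = 0.3·0.1 + 0.7·0.9 = 0.66
P(high | short CV) = (0.7·0.9) / 0.66 = 0.63 / 0.66 = 0.954545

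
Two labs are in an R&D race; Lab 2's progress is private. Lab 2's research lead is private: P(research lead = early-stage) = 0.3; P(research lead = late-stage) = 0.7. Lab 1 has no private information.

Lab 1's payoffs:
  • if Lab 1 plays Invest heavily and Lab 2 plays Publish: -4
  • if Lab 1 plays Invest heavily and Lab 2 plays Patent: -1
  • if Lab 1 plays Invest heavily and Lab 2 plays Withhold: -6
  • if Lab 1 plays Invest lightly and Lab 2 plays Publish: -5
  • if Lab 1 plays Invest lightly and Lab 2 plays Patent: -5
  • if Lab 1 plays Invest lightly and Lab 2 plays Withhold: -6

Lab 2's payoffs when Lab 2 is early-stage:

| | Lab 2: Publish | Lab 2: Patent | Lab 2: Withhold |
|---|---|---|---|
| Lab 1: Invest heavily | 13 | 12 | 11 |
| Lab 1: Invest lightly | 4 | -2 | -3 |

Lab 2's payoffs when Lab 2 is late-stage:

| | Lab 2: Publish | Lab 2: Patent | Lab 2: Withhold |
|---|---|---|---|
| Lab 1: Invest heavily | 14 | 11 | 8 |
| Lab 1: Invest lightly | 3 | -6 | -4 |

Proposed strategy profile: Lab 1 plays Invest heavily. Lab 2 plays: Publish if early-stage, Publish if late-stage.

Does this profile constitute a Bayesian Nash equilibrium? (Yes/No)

Lab 1 plays Invest heavily: E[Invest heavily] = 0.3·(-4) + 0.7·(-4) = -4; E[Invest lightly] = -5. Best-responding. ✓
Lab 2 (research lead early-stage), facing Invest heavily: Publish gives 13, Patent gives 12, Withhold gives 11. Proposed Publish is best. ✓
Lab 2 (research lead late-stage), facing Invest heavily: Publish gives 14, Patent gives 11, Withhold gives 8. Proposed Publish is best. ✓

Yes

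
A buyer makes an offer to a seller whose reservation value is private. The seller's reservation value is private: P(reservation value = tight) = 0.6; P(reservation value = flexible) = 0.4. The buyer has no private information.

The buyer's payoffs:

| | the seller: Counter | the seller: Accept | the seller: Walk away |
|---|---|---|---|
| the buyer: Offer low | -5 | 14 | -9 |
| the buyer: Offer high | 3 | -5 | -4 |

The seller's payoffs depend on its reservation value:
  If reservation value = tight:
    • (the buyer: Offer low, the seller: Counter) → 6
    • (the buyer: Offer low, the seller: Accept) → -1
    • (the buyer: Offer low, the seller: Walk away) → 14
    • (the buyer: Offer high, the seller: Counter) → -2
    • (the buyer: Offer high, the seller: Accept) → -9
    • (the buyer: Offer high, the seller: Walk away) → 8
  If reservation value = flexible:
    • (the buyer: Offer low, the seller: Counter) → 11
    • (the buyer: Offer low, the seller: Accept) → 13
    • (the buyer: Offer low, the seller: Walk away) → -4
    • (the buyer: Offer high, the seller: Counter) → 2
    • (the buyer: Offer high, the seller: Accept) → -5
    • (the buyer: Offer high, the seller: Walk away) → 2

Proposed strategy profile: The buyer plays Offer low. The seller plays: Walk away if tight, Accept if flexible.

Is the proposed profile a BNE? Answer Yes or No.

Yes

The buyer plays Offer low: E[Offer low] = 0.6·(-9) + 0.4·(14) = 0.2; E[Offer high] = -4.4. Best-responding. ✓
The seller (reservation value tight), facing Offer low: Counter gives 6, Accept gives -1, Walk away gives 14. Proposed Walk away is best. ✓
The seller (reservation value flexible), facing Offer low: Counter gives 11, Accept gives 13, Walk away gives -4. Proposed Accept is best. ✓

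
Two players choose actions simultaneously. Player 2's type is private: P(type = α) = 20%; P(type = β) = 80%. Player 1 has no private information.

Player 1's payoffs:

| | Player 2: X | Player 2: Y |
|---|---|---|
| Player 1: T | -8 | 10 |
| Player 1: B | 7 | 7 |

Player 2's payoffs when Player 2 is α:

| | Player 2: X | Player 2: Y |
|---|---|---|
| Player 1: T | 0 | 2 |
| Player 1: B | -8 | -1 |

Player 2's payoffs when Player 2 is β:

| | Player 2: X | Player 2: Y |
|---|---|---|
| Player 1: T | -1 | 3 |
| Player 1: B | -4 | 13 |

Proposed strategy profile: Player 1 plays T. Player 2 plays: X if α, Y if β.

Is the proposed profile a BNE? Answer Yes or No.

Player 1 plays T: E[T] = 0.2·(-8) + 0.8·(10) = 6.4; E[B] = 7. Not best-responding. ✗
Player 2 (type α), facing T: X gives 0, Y gives 2. Proposed X is not best — profitable deviation exists. ✗
Player 2 (type β), facing T: X gives -1, Y gives 3. Proposed Y is best. ✓

No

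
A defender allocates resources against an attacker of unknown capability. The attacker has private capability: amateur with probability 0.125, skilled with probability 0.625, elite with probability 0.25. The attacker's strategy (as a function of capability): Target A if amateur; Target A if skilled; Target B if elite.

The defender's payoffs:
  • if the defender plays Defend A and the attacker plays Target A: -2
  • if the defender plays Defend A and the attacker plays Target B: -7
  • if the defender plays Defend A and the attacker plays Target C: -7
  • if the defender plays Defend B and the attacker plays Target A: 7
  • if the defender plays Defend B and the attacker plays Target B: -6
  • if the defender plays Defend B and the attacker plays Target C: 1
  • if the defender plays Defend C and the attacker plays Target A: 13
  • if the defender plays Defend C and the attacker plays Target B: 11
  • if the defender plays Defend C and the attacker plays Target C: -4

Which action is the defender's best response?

E[Defend A] = 0.125·(-2) + 0.625·(-2) + 0.25·(-7) = -3.25
E[Defend B] = 0.125·(7) + 0.625·(7) + 0.25·(-6) = 3.75
E[Defend C] = 0.125·(13) + 0.625·(13) + 0.25·(11) = 12.5
Best response: Defend C (12.5 is the largest).

Defend C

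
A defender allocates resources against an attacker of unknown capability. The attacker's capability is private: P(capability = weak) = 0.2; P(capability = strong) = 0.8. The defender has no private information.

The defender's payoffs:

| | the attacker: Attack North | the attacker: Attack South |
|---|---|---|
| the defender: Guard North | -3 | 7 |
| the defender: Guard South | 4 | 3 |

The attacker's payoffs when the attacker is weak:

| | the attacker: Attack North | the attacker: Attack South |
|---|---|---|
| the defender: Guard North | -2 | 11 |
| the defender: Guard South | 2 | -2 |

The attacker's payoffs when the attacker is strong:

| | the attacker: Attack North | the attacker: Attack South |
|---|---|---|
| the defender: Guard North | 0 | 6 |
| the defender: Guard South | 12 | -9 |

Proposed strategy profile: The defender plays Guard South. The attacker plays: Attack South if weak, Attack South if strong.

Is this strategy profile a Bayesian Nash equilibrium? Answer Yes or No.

A profile is a BNE iff every type of every player is best-responding given beliefs about the other side.
The defender plays Guard South: E[Guard South] = 0.2·(3) + 0.8·(3) = 3; E[Guard North] = 7. Not best-responding. ✗
The attacker (capability weak), facing Guard South: Attack North gives 2, Attack South gives -2. Proposed Attack South is not best — profitable deviation exists. ✗
The attacker (capability strong), facing Guard South: Attack North gives 12, Attack South gives -9. Proposed Attack South is not best — profitable deviation exists. ✗

No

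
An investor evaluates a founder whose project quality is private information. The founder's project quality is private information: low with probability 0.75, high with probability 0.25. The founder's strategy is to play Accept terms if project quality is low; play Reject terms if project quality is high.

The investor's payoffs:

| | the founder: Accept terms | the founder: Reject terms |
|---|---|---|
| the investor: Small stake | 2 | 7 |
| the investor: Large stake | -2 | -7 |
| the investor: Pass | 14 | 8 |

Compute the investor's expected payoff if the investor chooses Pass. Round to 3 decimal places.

E[Pass] = 0.75·14 + 0.25·8 = 10.5 + 2 = 12.5

12.500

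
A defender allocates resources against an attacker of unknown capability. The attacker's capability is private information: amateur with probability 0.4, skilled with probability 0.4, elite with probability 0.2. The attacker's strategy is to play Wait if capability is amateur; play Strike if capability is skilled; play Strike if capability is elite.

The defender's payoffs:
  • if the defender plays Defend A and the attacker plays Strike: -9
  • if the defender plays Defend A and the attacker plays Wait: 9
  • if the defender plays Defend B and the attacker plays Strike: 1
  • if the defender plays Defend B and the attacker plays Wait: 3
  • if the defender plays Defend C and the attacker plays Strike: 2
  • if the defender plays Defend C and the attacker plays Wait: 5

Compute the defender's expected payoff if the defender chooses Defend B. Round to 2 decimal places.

Take the expectation over the attacker's capability, weighting each type's action by its prior probability.
E[Defend B] = 0.4·3 + 0.4·1 + 0.2·1 = 1.2 + 0.4 + 0.2 = 1.8

1.80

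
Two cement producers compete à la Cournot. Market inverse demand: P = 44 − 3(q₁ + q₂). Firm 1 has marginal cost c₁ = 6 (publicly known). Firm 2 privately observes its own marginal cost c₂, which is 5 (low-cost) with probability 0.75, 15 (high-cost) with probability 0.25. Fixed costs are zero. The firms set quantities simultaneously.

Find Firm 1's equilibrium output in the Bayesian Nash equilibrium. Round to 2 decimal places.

4.39

Each type of Firm 2 best-responds to q₁; Firm 1 best-responds to the expected q₂ over Firm 2's types.
Firm 2 with cost c maximizes (44 − 3(q₁+q₂) − c)·q₂, giving q₂(c) = (44 − c − 3q₁)/6.
E[c₂] = 0.75·5 + 0.25·15 = 7.5
Firm 1's FOC against E[q₂] yields q₁ = (44 − 2·6 + E[c₂])/9 = (44 − 12 + 7.5)/9 = 4.38889.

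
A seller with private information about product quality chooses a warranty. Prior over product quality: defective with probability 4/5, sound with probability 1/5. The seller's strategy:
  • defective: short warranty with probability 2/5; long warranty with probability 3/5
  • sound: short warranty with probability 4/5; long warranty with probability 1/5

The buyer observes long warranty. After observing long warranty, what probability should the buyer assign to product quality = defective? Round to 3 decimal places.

P(long warranty) = (4/5)·(3/5) + (1/5)·(1/5) = 13/25
P(defective | long warranty) = ((4/5)·(3/5)) / (13/25) = (12/25) / (13/25) = 12/13

0.923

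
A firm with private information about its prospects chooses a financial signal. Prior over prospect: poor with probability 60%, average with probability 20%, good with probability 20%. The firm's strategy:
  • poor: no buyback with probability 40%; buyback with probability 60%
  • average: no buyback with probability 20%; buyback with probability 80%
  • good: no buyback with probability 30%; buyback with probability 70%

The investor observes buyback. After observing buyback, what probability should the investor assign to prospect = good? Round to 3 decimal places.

0.212

P(buyback) = 0.6·0.6 + 0.2·0.8 + 0.2·0.7 = 0.66
P(good | buyback) = (0.2·0.7) / 0.66 = 0.14 / 0.66 = 0.212121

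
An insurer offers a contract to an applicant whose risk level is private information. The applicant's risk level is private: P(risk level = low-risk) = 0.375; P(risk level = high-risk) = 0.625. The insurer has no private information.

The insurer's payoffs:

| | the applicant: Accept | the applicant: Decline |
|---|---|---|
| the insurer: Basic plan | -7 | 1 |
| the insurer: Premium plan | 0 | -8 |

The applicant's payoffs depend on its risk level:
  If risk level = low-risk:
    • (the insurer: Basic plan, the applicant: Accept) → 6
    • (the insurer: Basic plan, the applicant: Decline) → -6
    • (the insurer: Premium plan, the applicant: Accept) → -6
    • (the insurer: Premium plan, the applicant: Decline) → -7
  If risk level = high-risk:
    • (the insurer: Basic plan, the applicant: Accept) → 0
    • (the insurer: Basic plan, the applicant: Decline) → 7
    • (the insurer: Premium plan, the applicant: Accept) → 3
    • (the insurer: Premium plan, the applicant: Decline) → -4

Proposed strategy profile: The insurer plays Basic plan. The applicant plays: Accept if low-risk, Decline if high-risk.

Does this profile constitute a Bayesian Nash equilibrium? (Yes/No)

The insurer plays Basic plan: E[Basic plan] = 0.375·(-7) + 0.625·(1) = -2; E[Premium plan] = -5. Best-responding. ✓
The applicant (risk level low-risk), facing Basic plan: Accept gives 6, Decline gives -6. Proposed Accept is best. ✓
The applicant (risk level high-risk), facing Basic plan: Accept gives 0, Decline gives 7. Proposed Decline is best. ✓

Yes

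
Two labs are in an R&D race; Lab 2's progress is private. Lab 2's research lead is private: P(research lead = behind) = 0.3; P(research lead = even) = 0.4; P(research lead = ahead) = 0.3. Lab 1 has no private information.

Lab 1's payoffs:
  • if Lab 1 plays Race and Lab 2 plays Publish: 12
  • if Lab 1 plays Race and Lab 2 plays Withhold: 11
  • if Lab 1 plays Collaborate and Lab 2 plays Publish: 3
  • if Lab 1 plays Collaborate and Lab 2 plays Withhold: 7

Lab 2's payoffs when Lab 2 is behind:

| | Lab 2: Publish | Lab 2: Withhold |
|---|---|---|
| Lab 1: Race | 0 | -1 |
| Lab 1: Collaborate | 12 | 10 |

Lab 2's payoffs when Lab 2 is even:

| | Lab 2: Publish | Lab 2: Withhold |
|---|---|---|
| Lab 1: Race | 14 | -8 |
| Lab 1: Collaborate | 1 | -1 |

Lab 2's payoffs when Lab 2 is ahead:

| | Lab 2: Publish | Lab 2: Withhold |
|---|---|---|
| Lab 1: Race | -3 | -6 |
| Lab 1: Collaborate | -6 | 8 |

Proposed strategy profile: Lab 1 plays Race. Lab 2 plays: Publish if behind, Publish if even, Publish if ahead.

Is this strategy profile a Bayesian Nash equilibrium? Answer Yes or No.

Lab 1 plays Race: E[Race] = 0.3·(12) + 0.4·(12) + 0.3·(12) = 12; E[Collaborate] = 3. Best-responding. ✓
Lab 2 (research lead behind), facing Race: Publish gives 0, Withhold gives -1. Proposed Publish is best. ✓
Lab 2 (research lead even), facing Race: Publish gives 14, Withhold gives -8. Proposed Publish is best. ✓
Lab 2 (research lead ahead), facing Race: Publish gives -3, Withhold gives -6. Proposed Publish is best. ✓

Yes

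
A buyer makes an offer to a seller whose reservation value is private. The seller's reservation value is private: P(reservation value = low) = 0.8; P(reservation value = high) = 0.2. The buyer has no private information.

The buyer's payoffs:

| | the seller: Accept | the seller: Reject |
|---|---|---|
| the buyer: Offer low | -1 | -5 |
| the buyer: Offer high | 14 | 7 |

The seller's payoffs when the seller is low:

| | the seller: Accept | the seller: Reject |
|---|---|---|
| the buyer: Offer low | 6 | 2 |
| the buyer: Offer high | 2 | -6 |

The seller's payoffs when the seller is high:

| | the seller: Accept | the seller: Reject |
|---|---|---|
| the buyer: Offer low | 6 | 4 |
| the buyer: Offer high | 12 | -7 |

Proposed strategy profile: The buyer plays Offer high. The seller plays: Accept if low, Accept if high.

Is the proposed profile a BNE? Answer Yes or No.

Yes

A profile is a BNE iff every type of every player is best-responding given beliefs about the other side.
The buyer plays Offer high: E[Offer high] = 0.8·(14) + 0.2·(14) = 14; E[Offer low] = -1. Best-responding. ✓
The seller (reservation value low), facing Offer high: Accept gives 2, Reject gives -6. Proposed Accept is best. ✓
The seller (reservation value high), facing Offer high: Accept gives 12, Reject gives -7. Proposed Accept is best. ✓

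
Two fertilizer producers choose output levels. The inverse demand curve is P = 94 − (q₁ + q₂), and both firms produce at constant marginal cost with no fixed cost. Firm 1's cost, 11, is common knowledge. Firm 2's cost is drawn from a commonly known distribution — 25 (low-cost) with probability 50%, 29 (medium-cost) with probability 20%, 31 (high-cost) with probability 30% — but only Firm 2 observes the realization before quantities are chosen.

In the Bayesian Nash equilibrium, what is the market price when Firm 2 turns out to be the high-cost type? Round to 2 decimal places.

45.90

Firm 2 with cost c maximizes (94 − (q₁+q₂) − c)·q₂, giving q₂(c) = (94 − c − q₁)/2.
E[c₂] = 0.5·25 + 0.2·29 + 0.3·31 = 27.6
Firm 1's FOC against E[q₂] yields q₁ = (94 − 2·11 + E[c₂])/3 = (94 − 22 + 27.6)/3 = 33.2.
q₂(high-cost) = 14.9, so P = 94 − (33.2 + 14.9) = 45.9.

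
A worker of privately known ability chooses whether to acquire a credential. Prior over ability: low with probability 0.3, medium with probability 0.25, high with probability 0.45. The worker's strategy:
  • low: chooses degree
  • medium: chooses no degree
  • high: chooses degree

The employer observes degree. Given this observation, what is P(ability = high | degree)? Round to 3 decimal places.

P(degree) = 0.3·1 + 0.25·0 + 0.45·1 = 0.75
P(high | degree) = (0.45·1) / 0.75 = 0.45 / 0.75 = 0.6

0.600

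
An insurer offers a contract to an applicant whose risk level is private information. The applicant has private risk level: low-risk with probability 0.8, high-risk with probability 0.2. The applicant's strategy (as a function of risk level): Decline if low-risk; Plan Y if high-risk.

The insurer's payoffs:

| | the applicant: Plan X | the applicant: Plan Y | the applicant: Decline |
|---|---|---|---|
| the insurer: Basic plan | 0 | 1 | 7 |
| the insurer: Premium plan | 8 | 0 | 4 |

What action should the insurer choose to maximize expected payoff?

Basic plan

E[Basic plan] = 0.8·(7) + 0.2·(1) = 5.8
E[Premium plan] = 0.8·(4) + 0.2·(0) = 3.2
Best response: Basic plan (5.8 is the largest).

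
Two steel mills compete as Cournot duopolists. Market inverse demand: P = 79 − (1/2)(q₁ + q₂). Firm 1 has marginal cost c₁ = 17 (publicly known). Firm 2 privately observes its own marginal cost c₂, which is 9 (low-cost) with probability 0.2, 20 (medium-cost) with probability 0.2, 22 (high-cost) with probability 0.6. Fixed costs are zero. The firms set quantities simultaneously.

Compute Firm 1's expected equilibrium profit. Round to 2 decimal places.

910.22

Firm 2 with cost c maximizes (79 − (1/2)(q₁+q₂) − c)·q₂, giving q₂(c) = (79 − c − (1/2)q₁).
E[c₂] = 0.2·9 + 0.2·20 + 0.6·22 = 19
Firm 1's FOC against E[q₂] yields q₁ = (79 − 2·17 + E[c₂])/(3/2) = (79 − 34 + 19)/(3/2) = 42.6667.
E[P] = 79 − (1/2)·(q₁ + E[q₂]) = 38.3333; Firm 1's expected profit = (E[P] − 17)·q₁ = (38.3333 − 17)·42.6667 = 910.222.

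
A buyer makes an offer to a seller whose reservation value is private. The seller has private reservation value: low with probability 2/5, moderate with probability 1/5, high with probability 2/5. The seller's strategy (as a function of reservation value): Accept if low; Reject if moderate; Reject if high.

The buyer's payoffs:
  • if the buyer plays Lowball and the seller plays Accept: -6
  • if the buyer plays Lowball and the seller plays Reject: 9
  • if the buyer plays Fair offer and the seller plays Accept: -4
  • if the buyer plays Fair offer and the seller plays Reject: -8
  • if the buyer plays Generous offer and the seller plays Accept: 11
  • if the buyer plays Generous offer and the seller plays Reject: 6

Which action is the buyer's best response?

Compute the buyer's expected payoff for each action, taking the expectation over the seller's type.
E[Lowball] = 2/5·(-6) + 1/5·(9) + 2/5·(9) = 3
E[Fair offer] = 2/5·(-4) + 1/5·(-8) + 2/5·(-8) = -32/5
E[Generous offer] = 2/5·(11) + 1/5·(6) + 2/5·(6) = 8
Best response: Generous offer (8 is the largest).

Generous offer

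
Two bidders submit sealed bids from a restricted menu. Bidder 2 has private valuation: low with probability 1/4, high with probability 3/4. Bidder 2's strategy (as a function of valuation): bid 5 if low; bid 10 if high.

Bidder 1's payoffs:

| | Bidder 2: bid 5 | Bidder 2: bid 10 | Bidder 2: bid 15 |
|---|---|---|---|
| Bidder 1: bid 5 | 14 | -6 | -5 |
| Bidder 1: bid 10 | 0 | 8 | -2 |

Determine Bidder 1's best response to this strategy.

bid 10

E[bid 5] = 1/4·(14) + 3/4·(-6) = -1
E[bid 10] = 1/4·(0) + 3/4·(8) = 6
Best response: bid 10 (6 is the largest).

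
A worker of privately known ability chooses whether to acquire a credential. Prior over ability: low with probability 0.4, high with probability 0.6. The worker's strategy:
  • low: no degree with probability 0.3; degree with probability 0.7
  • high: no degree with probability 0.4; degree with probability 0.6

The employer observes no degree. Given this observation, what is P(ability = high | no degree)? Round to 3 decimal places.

0.667

Apply Bayes' rule using the sender's strategy as the likelihood.
P(no degree) = 0.4·0.3 + 0.6·0.4 = 0.36
P(high | no degree) = (0.6·0.4) / 0.36 = 0.24 / 0.36 = 0.666667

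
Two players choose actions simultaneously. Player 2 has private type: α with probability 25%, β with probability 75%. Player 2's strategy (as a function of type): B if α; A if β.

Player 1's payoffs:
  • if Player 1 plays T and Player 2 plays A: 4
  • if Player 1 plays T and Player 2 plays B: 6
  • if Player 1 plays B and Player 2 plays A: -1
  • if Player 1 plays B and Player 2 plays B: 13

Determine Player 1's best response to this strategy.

T

Compute Player 1's expected payoff for each action, taking the expectation over Player 2's type.
E[T] = 0.25·(6) + 0.75·(4) = 4.5
E[B] = 0.25·(13) + 0.75·(-1) = 2.5
Best response: T (4.5 is the largest).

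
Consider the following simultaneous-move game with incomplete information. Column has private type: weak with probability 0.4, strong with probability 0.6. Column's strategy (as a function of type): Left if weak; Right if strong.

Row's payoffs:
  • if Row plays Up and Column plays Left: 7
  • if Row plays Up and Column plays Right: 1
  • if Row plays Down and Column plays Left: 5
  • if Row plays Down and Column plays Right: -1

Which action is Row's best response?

Up

Compute Row's expected payoff for each action, taking the expectation over Column's type.
E[Up] = 0.4·(7) + 0.6·(1) = 3.4
E[Down] = 0.4·(5) + 0.6·(-1) = 1.4
Best response: Up (3.4 is the largest).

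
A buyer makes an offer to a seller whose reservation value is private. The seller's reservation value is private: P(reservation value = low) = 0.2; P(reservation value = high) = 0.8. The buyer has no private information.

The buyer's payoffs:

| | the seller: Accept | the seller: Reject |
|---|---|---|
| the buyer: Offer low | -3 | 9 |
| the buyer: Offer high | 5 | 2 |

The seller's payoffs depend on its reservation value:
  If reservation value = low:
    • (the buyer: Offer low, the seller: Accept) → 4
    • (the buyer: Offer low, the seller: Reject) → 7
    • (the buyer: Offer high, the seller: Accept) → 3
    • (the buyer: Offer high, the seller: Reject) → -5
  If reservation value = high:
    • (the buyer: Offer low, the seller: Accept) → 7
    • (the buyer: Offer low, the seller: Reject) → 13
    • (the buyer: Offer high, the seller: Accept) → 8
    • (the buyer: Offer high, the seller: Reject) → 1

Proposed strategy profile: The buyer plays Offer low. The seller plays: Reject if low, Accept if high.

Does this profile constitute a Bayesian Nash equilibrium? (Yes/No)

No

A profile is a BNE iff every type of every player is best-responding given beliefs about the other side.
The buyer plays Offer low: E[Offer low] = 0.2·(9) + 0.8·(-3) = -0.6; E[Offer high] = 4.4. Not best-responding. ✗
The seller (reservation value low), facing Offer low: Accept gives 4, Reject gives 7. Proposed Reject is best. ✓
The seller (reservation value high), facing Offer low: Accept gives 7, Reject gives 13. Proposed Accept is not best — profitable deviation exists. ✗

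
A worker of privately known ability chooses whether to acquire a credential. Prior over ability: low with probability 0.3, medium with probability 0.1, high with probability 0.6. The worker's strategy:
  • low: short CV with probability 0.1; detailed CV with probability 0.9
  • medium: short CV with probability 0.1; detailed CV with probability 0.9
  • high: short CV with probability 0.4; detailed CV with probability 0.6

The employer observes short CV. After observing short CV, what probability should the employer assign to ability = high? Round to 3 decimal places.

0.857

Apply Bayes' rule using the sender's strategy as the likelihood.
P(short CV) = 0.3·0.1 + 0.1·0.1 + 0.6·0.4 = 0.28
P(high | short CV) = (0.6·0.4) / 0.28 = 0.24 / 0.28 = 0.857143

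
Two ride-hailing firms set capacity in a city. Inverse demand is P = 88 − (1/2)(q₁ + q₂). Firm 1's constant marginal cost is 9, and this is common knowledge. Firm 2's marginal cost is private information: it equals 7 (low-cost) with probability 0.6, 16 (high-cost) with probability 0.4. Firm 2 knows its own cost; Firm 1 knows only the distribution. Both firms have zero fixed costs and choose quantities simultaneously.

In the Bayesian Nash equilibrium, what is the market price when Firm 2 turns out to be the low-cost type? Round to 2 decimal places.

Firm 2 with cost c maximizes (88 − (1/2)(q₁+q₂) − c)·q₂, giving q₂(c) = (88 − c − (1/2)q₁).
E[c₂] = 0.6·7 + 0.4·16 = 10.6
Firm 1's FOC against E[q₂] yields q₁ = (88 − 2·9 + E[c₂])/(3/2) = (88 − 18 + 10.6)/(3/2) = 53.7333.
q₂(low-cost) = 54.1333, so P = 88 − (1/2)·(53.7333 + 54.1333) = 34.0667.

34.07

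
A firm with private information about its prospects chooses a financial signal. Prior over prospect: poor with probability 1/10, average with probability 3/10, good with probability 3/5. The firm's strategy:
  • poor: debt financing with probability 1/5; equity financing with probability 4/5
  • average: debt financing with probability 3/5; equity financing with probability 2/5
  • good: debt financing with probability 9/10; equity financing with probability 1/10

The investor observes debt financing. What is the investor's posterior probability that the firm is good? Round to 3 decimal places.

P(debt financing) = (1/10)·(1/5) + (3/10)·(3/5) + (3/5)·(9/10) = 37/50
P(good | debt financing) = ((3/5)·(9/10)) / (37/50) = (27/50) / (37/50) = 27/37

0.730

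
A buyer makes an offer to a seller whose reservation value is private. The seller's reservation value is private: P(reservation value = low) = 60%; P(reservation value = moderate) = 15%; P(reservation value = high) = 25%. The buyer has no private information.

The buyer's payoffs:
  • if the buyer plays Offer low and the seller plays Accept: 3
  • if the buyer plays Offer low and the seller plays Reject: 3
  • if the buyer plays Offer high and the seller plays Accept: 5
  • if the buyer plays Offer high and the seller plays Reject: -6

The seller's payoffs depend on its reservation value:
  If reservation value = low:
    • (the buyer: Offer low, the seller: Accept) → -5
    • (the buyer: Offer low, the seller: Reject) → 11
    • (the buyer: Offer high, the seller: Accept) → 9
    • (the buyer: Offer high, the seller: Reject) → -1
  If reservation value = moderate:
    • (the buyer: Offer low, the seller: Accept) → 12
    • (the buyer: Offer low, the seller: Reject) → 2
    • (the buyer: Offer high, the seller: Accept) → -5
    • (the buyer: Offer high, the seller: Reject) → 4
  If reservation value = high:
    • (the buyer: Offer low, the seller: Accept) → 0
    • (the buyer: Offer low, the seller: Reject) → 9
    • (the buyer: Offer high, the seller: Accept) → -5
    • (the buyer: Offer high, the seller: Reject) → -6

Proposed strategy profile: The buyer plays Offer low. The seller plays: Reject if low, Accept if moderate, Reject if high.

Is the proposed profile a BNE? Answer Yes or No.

The buyer plays Offer low: E[Offer low] = 0.6·(3) + 0.15·(3) + 0.25·(3) = 3; E[Offer high] = -4.35. Best-responding. ✓
The seller (reservation value low), facing Offer low: Accept gives -5, Reject gives 11. Proposed Reject is best. ✓
The seller (reservation value moderate), facing Offer low: Accept gives 12, Reject gives 2. Proposed Accept is best. ✓
The seller (reservation value high), facing Offer low: Accept gives 0, Reject gives 9. Proposed Reject is best. ✓

Yes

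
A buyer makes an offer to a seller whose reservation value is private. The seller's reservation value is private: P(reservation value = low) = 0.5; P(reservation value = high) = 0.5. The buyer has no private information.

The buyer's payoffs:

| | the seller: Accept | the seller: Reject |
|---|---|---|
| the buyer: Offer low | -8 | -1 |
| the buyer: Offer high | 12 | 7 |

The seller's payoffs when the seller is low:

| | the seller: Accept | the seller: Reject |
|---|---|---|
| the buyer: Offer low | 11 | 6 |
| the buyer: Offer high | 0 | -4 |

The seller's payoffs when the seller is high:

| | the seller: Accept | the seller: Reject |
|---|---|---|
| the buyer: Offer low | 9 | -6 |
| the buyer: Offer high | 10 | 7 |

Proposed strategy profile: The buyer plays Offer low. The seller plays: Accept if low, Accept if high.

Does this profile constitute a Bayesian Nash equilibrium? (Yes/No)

No

The buyer plays Offer low: E[Offer low] = 0.5·(-8) + 0.5·(-8) = -8; E[Offer high] = 12. Not best-responding. ✗
The seller (reservation value low), facing Offer low: Accept gives 11, Reject gives 6. Proposed Accept is best. ✓
The seller (reservation value high), facing Offer low: Accept gives 9, Reject gives -6. Proposed Accept is best. ✓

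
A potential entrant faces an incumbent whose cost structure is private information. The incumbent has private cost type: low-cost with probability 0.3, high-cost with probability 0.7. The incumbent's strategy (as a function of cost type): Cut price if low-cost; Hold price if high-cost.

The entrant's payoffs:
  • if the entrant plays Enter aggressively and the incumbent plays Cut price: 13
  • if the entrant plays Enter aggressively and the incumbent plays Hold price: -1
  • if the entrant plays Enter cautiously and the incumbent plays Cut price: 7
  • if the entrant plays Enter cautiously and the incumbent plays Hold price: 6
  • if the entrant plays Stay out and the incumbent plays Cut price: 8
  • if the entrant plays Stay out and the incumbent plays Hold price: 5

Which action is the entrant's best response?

Enter cautiously

Compute the entrant's expected payoff for each action, taking the expectation over the incumbent's type.
E[Enter aggressively] = 0.3·(13) + 0.7·(-1) = 3.2
E[Enter cautiously] = 0.3·(7) + 0.7·(6) = 6.3
E[Stay out] = 0.3·(8) + 0.7·(5) = 5.9
Best response: Enter cautiously (6.3 is the largest).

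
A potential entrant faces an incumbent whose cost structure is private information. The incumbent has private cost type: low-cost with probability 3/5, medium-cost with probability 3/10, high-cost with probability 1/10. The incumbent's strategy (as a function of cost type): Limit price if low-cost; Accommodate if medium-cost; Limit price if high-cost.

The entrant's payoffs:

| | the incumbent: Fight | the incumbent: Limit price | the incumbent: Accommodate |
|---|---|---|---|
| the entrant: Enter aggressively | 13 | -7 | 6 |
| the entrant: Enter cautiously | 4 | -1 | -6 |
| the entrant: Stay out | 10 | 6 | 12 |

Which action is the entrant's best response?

Compute the entrant's expected payoff for each action, taking the expectation over the incumbent's type.
E[Enter aggressively] = 3/5·(-7) + 3/10·(6) + 1/10·(-7) = -31/10
E[Enter cautiously] = 3/5·(-1) + 3/10·(-6) + 1/10·(-1) = -5/2
E[Stay out] = 3/5·(6) + 3/10·(12) + 1/10·(6) = 39/5
Best response: Stay out (39/5 is the largest).

Stay out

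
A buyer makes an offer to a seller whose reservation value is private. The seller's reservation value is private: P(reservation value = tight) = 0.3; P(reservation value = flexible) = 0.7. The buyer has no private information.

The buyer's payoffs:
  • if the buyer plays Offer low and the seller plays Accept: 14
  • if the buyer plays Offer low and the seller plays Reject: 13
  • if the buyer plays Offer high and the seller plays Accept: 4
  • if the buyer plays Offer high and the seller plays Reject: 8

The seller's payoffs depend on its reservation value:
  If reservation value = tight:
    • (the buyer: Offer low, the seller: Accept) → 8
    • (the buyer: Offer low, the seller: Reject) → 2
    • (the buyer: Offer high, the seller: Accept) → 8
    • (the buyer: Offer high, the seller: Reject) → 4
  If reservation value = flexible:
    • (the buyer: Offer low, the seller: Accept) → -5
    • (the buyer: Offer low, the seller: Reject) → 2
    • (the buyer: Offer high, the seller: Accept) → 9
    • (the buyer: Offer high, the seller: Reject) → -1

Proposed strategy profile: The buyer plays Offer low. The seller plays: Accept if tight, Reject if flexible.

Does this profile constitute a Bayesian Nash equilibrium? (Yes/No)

Yes

The buyer plays Offer low: E[Offer low] = 0.3·(14) + 0.7·(13) = 13.3; E[Offer high] = 6.8. Best-responding. ✓
The seller (reservation value tight), facing Offer low: Accept gives 8, Reject gives 2. Proposed Accept is best. ✓
The seller (reservation value flexible), facing Offer low: Accept gives -5, Reject gives 2. Proposed Reject is best. ✓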